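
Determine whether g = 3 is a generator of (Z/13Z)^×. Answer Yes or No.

No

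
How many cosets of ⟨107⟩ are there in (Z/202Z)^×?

ord(107) | φ(202) = φ(2)·φ(101) = 1·100 = 100 = 2^2 · 5^2.
Divisors of 100: 1, 2, 4, 5, 10, 20, 25, 50, 100.
Check 107^d mod 202 for each divisor in increasing order:
107^1 ≡ 107
107^2 ≡ 137
107^4 ≡ 185
107^5 ≡ 201
107^10 ≡ 1
Thus |⟨107⟩| = ord(107) = 10.
Index = |(Z/202Z)^×| / |⟨107⟩| = 100 / 10 = 10.

10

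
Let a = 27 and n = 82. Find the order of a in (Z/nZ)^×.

8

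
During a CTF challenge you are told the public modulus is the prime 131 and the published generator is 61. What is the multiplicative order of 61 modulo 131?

ord(61) | φ(131) = 131 − 1 = 130 = 2 · 5 · 13.
Divisors of 130: 1, 2, 5, 10, 13, 26, 65, 130.
Compute 61^d (mod 131) for the divisors d until we hit 1:
61^1 ≡ 61 (mod 131)
61^2 ≡ 53 (mod 131)
61^5 ≡ 1 (mod 131) ✓
Therefore the multiplicative order of 61 modulo 131 is 5.

5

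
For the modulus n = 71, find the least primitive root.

φ(71) = 71 − 1 = 70 = 2 · 5 · 7.
Test candidates g = 2, 3, … against the prime factors q ∈ {2, 5, 7} of φ(71): g is a generator iff g^(70/q) ≢ 1 for every such q.
g = 2: 2^35 ≡ 1 — hits 1, so not a primitive root.
g = 3: 3^35 ≡ 1 — hits 1, so not a primitive root.
g = 4: 4^35 ≡ 1 — hits 1, so not a primitive root.
g = 5: 5^35 ≡ 1 — hits 1, so not a primitive root.
g = 6: 6^35 ≡ 1 — hits 1, so not a primitive root.
g = 7: 7^35 ≡ 70; 7^14 ≡ 54; 7^10 ≡ 45 — none is 1, so 7 is a primitive root.
The smallest primitive root modulo 71 is 7.

7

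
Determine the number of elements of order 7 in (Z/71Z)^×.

6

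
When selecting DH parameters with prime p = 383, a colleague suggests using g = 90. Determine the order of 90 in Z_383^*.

382

The order of 90 must divide φ(383) = 383 − 1 = 382 = 2 · 191.
Divisors of 382: 1, 2, 191, 382.
Test each divisor d:
90^1 ≡ 90 (mod 383)
90^2 ≡ 57 (mod 383)
90^191 ≡ 382 (mod 383)
90^382 ≡ 1 (mod 383) ✓
Therefore the multiplicative order of 90 modulo 383 is 382.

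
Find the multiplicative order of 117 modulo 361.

ord(117) | φ(361) = φ(19^2) = 19·(19−1) = 342 = 2 · 3^2 · 19.
Divisors of 342: 1, 2, 3, 6, 9, 18, 19, 38, 57, 114, 171, 342.
Compute 117^d (mod 361) for the divisors d until we hit 1:
117^1 ≡ 117 (mod 361)
117^2 ≡ 332 (mod 361)
117^3 ≡ 217 (mod 361)
117^6 ≡ 159 (mod 361)
117^9 ≡ 208 (mod 361)
117^18 ≡ 305 (mod 361)
117^19 ≡ 307 (mod 361)
117^38 ≡ 28 (mod 361)
117^57 ≡ 293 (mod 361)
117^114 ≡ 292 (mod 361)
117^171 ≡ 360 (mod 361)
117^342 ≡ 1 (mod 361) ✓
So ord_361(117) = 342.

342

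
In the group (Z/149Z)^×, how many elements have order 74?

φ(149) = 149 − 1 = 148 = 2^2 · 37.
(Z/149Z)^× is cyclic (|G| = 148); a cyclic group of order m has exactly φ(d) elements of each order d | m, and none otherwise.
74 = 2 · 37 divides 148, and φ(74) = 36.

36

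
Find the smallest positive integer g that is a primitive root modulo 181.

φ(181) = 181 − 1 = 180 = 2^2 · 3^2 · 5.
g is a primitive root iff g^(180/q) ≢ 1 (mod 181) for each prime q ∈ {2, 3, 5}.
g = 2: 2^90 ≡ 180; 2^60 ≡ 48; 2^36 ≡ 59 — none is 1, so 2 is a primitive root.
Hence the least primitive root of 181 is 2.

2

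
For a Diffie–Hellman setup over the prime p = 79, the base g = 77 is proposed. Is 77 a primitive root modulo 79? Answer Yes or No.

Yes

φ(79) = 79 − 1 = 78 = 2 · 3 · 13.
77 is a primitive root mod 79 iff 77^(φ(79)/q) ≢ 1 for every prime q | φ(79), i.e. q ∈ {2, 3, 13}.
77^39 ≡ 78 (mod 79)  [q = 2: ≢ 1 ✓]
77^26 ≡ 23 (mod 79)  [q = 3: ≢ 1 ✓]
77^6 ≡ 64 (mod 79)  [q = 13: ≢ 1 ✓]
All checks pass, so 77 has order 78 and is a primitive root modulo 79.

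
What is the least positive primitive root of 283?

3

φ(283) = 283 − 1 = 282 = 2 · 3 · 47.
Test candidates g = 2, 3, … against the prime factors q ∈ {2, 3, 47} of φ(283): g is a generator iff g^(282/q) ≢ 1 for every such q.
g = 2: 2^141 ≡ 282; 2^94 ≡ 1 — hits 1, so not a primitive root.
g = 3: 3^141 ≡ 282; 3^94 ≡ 238; 3^6 ≡ 163 — none is 1, so 3 is a primitive root.
The smallest primitive root modulo 283 is 3.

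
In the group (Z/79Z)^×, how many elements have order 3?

2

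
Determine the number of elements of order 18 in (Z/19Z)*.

φ(19) = 19 − 1 = 18 = 2 · 3^2.
In a cyclic group of order 18, there are φ(d) elements of order d for each divisor d of 18, and zero for non-divisors.
18 = 2 · 3^2 divides 18, and φ(18) = 6.

6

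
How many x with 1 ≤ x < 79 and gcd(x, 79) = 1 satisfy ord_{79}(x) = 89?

0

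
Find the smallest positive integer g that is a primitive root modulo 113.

3

φ(113) = 113 − 1 = 112 = 2^4 · 7.
Test candidates g = 2, 3, … against the prime factors q ∈ {2, 7} of φ(113): g is a generator iff g^(112/q) ≢ 1 for every such q.
g = 2: 2^56 ≡ 1 — hits 1, so not a primitive root.
g = 3: 3^56 ≡ 112; 3^16 ≡ 49 — none is 1, so 3 is a primitive root.
Hence the least primitive root of 113 is 3.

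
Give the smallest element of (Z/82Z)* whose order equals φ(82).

7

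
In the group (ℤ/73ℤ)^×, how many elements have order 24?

8

φ(73) = 73 − 1 = 72 = 2^3 · 3^2.
In a cyclic group of order 72, there are φ(d) elements of order d for each divisor d of 72, and zero for non-divisors.
24 = 2^3 · 3 divides 72, and φ(24) = 8.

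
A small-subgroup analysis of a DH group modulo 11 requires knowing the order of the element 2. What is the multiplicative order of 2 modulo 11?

10

By Lagrange's theorem, ord_11(2) divides φ(11) = 11 − 1 = 10 = 2 · 5.
Divisors of 10: 1, 2, 5, 10.
Evaluate successive powers at the divisors of 10:
2^1 ≡ 2 (mod 11)
2^2 ≡ 4 (mod 11)
2^5 ≡ 10 (mod 11)
2^10 ≡ 1 (mod 11) ✓
Therefore the multiplicative order of 2 modulo 11 is 10.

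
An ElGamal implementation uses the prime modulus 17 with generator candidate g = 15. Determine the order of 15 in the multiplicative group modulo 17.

8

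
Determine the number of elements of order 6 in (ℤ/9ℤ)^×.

2

φ(9) = φ(3^2) = 3·(3−1) = 6 = 2 · 3.
Since (Z/9Z)^× is cyclic of order 6, the number of elements of order d is φ(d) when d | 6 and 0 otherwise.
6 = 2 · 3 divides 6, and φ(6) = 2.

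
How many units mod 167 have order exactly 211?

φ(167) = 167 − 1 = 166 = 2 · 83.
In a cyclic group of order 166, there are φ(d) elements of order d for each divisor d of 166, and zero for non-divisors.
211 does not divide 166, so no element of (Z/167Z)^× has order 211.

0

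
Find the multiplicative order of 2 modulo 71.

35

The order of 2 must divide φ(71) = 71 − 1 = 70 = 2 · 5 · 7.
Divisors of 70: 1, 2, 5, 7, 10, 14, 35, 70.
Evaluate successive powers at the divisors of 70:
2^1 ≡ 2 (mod 71)
2^2 ≡ 4 (mod 71)
2^5 ≡ 32 (mod 71)
2^7 ≡ 57 (mod 71)
2^10 ≡ 30 (mod 71)
2^14 ≡ 54 (mod 71)
2^35 ≡ 1 (mod 71) ✓
So ord_71(2) = 35.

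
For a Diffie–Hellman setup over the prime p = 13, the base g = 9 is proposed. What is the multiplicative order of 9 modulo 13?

3

Since 9 ∈ (Z/13Z)^×, its order divides φ(13) = 13 − 1 = 12 = 2^2 · 3.
Divisors of 12: 1, 2, 3, 4, 6, 12.
Test each divisor d:
9^1 ≡ 9 (mod 13)
9^2 ≡ 3 (mod 13)
9^3 ≡ 1 (mod 13) ✓
So ord_13(9) = 3.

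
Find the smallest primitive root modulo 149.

φ(149) = 149 − 1 = 148 = 2^2 · 37.
Test candidates g = 2, 3, … against the prime factors q ∈ {2, 37} of φ(149): g is a generator iff g^(148/q) ≢ 1 for every such q.
g = 2: 2^74 ≡ 148; 2^4 ≡ 16 — none is 1, so 2 is a primitive root.
The smallest primitive root modulo 149 is 2.

2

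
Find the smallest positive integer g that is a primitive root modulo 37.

φ(37) = 37 − 1 = 36 = 2^2 · 3^2.
Test candidates g = 2, 3, … against the prime factors q ∈ {2, 3} of φ(37): g is a generator iff g^(36/q) ≢ 1 for every such q.
g = 2: 2^18 ≡ 36; 2^12 ≡ 26 — none is 1, so 2 is a primitive root.
The smallest primitive root modulo 37 is 2.

2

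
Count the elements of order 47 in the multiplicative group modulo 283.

φ(283) = 283 − 1 = 282 = 2 · 3 · 47.
Since (Z/283Z)^× is cyclic of order 282, the number of elements of order d is φ(d) when d | 282 and 0 otherwise.
47 | 282, and φ(47) = 47 − 1 = 46.

46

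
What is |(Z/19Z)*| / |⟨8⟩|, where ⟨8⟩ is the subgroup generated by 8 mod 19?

3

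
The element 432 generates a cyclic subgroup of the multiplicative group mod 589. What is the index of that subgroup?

The order of 432 must divide φ(589) = φ(19·31) = (19−1)·(31−1) = 18·30 = 540 = 2^2 · 3^3 · 5.
Divisors of 540: 1, 2, 3, 4, 5, 6, 9, 10, 12, 15, 18, 20, 27, 30, 36, 45, 54, 60, 90, 108, 135, 180, 270, 540.
Compute 432^d (mod 589) for the divisors d until we hit 1:
432^1 ≡ 432 (mod 589)
432^2 ≡ 500 (mod 589)
432^3 ≡ 426 (mod 589)
432^4 ≡ 264 (mod 589)
432^5 ≡ 371 (mod 589)
432^6 ≡ 64 (mod 589)
432^9 ≡ 170 (mod 589)
432^10 ≡ 404 (mod 589)
432^12 ≡ 562 (mod 589)
432^15 ≡ 278 (mod 589)
432^18 ≡ 39 (mod 589)
432^20 ≡ 63 (mod 589)
432^27 ≡ 151 (mod 589)
432^30 ≡ 125 (mod 589)
432^36 ≡ 343 (mod 589)
432^45 ≡ 588 (mod 589)
432^54 ≡ 419 (mod 589)
432^60 ≡ 311 (mod 589)
432^90 ≡ 1 (mod 589) ✓
So ord_589(432) = 90, hence |⟨432⟩| = 90.
[(Z/589Z)^× : ⟨432⟩] = 540/90 = 6.

6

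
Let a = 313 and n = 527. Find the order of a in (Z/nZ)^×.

240

Since 313 ∈ (Z/527Z)^×, its order divides φ(527) = φ(17·31) = (17−1)·(31−1) = 16·30 = 480 = 2^5 · 3 · 5.
Divisors of 480: 1, 2, 3, 4, 5, 6, 8, 10, 12, 15, 16, 20, 24, 30, 32, 40, 48, 60, 80, 96, 120, 160, 240, 480.
Evaluate successive powers at the divisors of 480:
313^1 ≡ 313
313^2 ≡ 474
313^3 ≡ 275
313^4 ≡ 174
313^5 ≡ 181
313^6 ≡ 264
313^8 ≡ 237
313^10 ≡ 87
313^12 ≡ 132
313^15 ≡ 464
313^16 ≡ 307
313^20 ≡ 191
313^24 ≡ 33
313^30 ≡ 280
313^32 ≡ 443
313^40 ≡ 118
313^48 ≡ 35
313^60 ≡ 404
313^80 ≡ 222
313^96 ≡ 171
313^120 ≡ 373
313^160 ≡ 273
313^240 ≡ 1
Hence ord(313) = 240.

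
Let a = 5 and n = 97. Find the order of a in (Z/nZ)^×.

96

By Lagrange's theorem, ord_97(5) divides φ(97) = 97 − 1 = 96 = 2^5 · 3.
Divisors of 96: 1, 2, 3, 4, 6, 8, 12, 16, 24, 32, 48, 96.
Compute 5^d (mod 97) for the divisors d until we hit 1:
5^1 ≡ 5
5^2 ≡ 25
5^3 ≡ 28
5^4 ≡ 43
5^6 ≡ 8
5^8 ≡ 6
5^12 ≡ 64
5^16 ≡ 36
5^24 ≡ 22
5^32 ≡ 35
5^48 ≡ 96
5^96 ≡ 1
So ord_97(5) = 96.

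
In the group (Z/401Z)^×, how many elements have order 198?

0

φ(401) = 401 − 1 = 400 = 2^4 · 5^2.
In a cyclic group of order 400, there are φ(d) elements of order d for each divisor d of 400, and zero for non-divisors.
Since 198 ∤ 400, the count is 0.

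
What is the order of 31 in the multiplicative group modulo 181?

The order of 31 must divide φ(181) = 181 − 1 = 180 = 2^2 · 3^2 · 5.
Divisors of 180: 1, 2, 3, 4, 5, 6, 9, 10, 12, 15, 18, 20, 30, 36, 45, 60, 90, 180.
Compute 31^d (mod 181) for the divisors d until we hit 1:
31^1 ≡ 31 (mod 181)
31^2 ≡ 56 (mod 181)
31^3 ≡ 107 (mod 181)
31^4 ≡ 59 (mod 181)
31^5 ≡ 19 (mod 181)
31^6 ≡ 46 (mod 181)
31^9 ≡ 35 (mod 181)
31^10 ≡ 180 (mod 181)
31^12 ≡ 125 (mod 181)
31^15 ≡ 162 (mod 181)
31^18 ≡ 139 (mod 181)
31^20 ≡ 1 (mod 181) ✓
Hence ord(31) = 20.

20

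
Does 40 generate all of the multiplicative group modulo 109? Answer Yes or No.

φ(109) = 109 − 1 = 108 = 2^2 · 3^3.
40 is a primitive root mod 109 iff 40^(φ(109)/q) ≢ 1 for every prime q | φ(109), i.e. q ∈ {2, 3}.
40^54 ≡ 108 (mod 109)  [q = 2: ≢ 1 ✓]
40^36 ≡ 63 (mod 109)  [q = 3: ≢ 1 ✓]
None equal 1, so ord_109(40) = 108: 40 is a primitive root.

Yes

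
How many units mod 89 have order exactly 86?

0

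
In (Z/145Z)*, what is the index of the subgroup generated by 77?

Since 77 ∈ (Z/145Z)^×, its order divides φ(145) = φ(5·29) = (5−1)·(29−1) = 4·28 = 112 = 2^4 · 7.
Divisors of 112: 1, 2, 4, 7, 8, 14, 16, 28, 56, 112.
Test each divisor d:
77^1 ≡ 77 (mod 145)
77^2 ≡ 129 (mod 145)
77^4 ≡ 111 (mod 145)
77^7 ≡ 128 (mod 145)
77^8 ≡ 141 (mod 145)
77^14 ≡ 144 (mod 145)
77^16 ≡ 16 (mod 145)
77^28 ≡ 1 (mod 145) ✓
So ord_145(77) = 28, hence |⟨77⟩| = 28.
Index = |(Z/145Z)^×| / |⟨77⟩| = 112 / 28 = 4.

4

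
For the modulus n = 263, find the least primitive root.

φ(263) = 263 − 1 = 262 = 2 · 131.
Test candidates g = 2, 3, … against the prime factors q ∈ {2, 131} of φ(263): g is a generator iff g^(262/q) ≢ 1 for every such q.
g = 2: 2^131 ≡ 1 — hits 1, so not a primitive root.
g = 3: 3^131 ≡ 1 — hits 1, so not a primitive root.
g = 4: 4^131 ≡ 1 — hits 1, so not a primitive root.
g = 5: 5^131 ≡ 262; 5^2 ≡ 25 — none is 1, so 5 is a primitive root.
Hence the least primitive root of 263 is 5.

5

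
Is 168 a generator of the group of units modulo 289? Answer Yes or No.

φ(289) = φ(17^2) = 17·(17−1) = 272 = 2^4 · 17.
Test 168^(272/q) mod 289 for each prime factor q of 272:
168^136 ≡ 1 (mod 289)  [q = 2: ≡ 1 ✗]
168^16 ≡ 18 (mod 289)  [q = 17: ≢ 1 ✓]
168^136 ≡ 1 shows ord(168) | 136, strictly less than φ(289); not a primitive root.

No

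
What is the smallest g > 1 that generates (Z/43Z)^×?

φ(43) = 43 − 1 = 42 = 2 · 3 · 7.
Test candidates g = 2, 3, … against the prime factors q ∈ {2, 3, 7} of φ(43): g is a generator iff g^(42/q) ≢ 1 for every such q.
g = 2: 2^21 ≡ 42; 2^14 ≡ 1 — hits 1, so not a primitive root.
g = 3: 3^21 ≡ 42; 3^14 ≡ 36; 3^6 ≡ 41 — none is 1, so 3 is a primitive root.
So 3 is the smallest generator of (Z/43Z)^×.

3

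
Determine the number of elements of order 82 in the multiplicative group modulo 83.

40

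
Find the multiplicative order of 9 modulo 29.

14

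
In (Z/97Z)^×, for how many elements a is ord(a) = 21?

φ(97) = 97 − 1 = 96 = 2^5 · 3.
In a cyclic group of order 96, there are φ(d) elements of order d for each divisor d of 96, and zero for non-divisors.
Since 21 ∤ 96, the count is 0.

0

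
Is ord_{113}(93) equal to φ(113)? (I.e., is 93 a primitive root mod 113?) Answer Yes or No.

φ(113) = 113 − 1 = 112 = 2^4 · 7.
It suffices to check that the order of 93 is not a proper divisor of 112: compute 93^(112/q) for q ∈ {2, 7}.
93^56 ≡ 112 (mod 113)  [q = 2: ≢ 1 ✓]
93^16 ≡ 28 (mod 113)  [q = 7: ≢ 1 ✓]
All checks pass, so 93 has order 112 and is a primitive root modulo 113.

Yes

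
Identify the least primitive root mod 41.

φ(41) = 41 − 1 = 40 = 2^3 · 5.
Test candidates g = 2, 3, … against the prime factors q ∈ {2, 5} of φ(41): g is a generator iff g^(40/q) ≢ 1 for every such q.
g = 2: 2^20 ≡ 1 — hits 1, so not a primitive root.
g = 3: 3^20 ≡ 40; 3^8 ≡ 1 — hits 1, so not a primitive root.
g = 4: 4^20 ≡ 1 — hits 1, so not a primitive root.
g = 5: 5^20 ≡ 1 — hits 1, so not a primitive root.
g = 6: 6^20 ≡ 40; 6^8 ≡ 10 — none is 1, so 6 is a primitive root.
The smallest primitive root modulo 41 is 6.

6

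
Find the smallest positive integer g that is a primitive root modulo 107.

φ(107) = 107 − 1 = 106 = 2 · 53.
g is a primitive root iff g^(106/q) ≢ 1 (mod 107) for each prime q ∈ {2, 53}.
g = 2: 2^53 ≡ 106; 2^2 ≡ 4 — none is 1, so 2 is a primitive root.
Hence the least primitive root of 107 is 2.

2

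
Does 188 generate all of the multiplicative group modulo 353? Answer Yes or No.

φ(353) = 353 − 1 = 352 = 2^5 · 11.
Test 188^(352/q) mod 353 for each prime factor q of 352:
188^176 ≡ 1 (mod 353)  [q = 2: ≡ 1 ✗]
188^32 ≡ 22 (mod 353)  [q = 11: ≢ 1 ✓]
The check at q = 2 fails, so 188 generates a proper subgroup.

No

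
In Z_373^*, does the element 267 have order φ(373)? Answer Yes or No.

φ(373) = 373 − 1 = 372 = 2^2 · 3 · 31.
It suffices to check that the order of 267 is not a proper divisor of 372: compute 267^(372/q) for q ∈ {2, 3, 31}.
267^186 ≡ 1 (mod 373)  [q = 2: ≡ 1 ✗]
267^124 ≡ 88 (mod 373)  [q = 3: ≢ 1 ✓]
267^12 ≡ 289 (mod 373)  [q = 31: ≢ 1 ✓]
The check at q = 2 fails, so 267 generates a proper subgroup.

No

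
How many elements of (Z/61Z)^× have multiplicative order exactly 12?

φ(61) = 61 − 1 = 60 = 2^2 · 3 · 5.
Since (Z/61Z)^× is cyclic of order 60, the number of elements of order d is φ(d) when d | 60 and 0 otherwise.
12 = 2^2 · 3 divides 60, and φ(12) = 4.

4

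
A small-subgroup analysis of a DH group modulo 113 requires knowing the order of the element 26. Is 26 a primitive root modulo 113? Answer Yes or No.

No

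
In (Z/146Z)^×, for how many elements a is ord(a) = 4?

φ(146) = φ(2)·φ(73) = 1·72 = 72 = 2^3 · 3^2.
(Z/146Z)^× is cyclic (|G| = 72); a cyclic group of order m has exactly φ(d) elements of each order d | m, and none otherwise.
4 = 2^2 divides 72, and φ(4) = 2.

2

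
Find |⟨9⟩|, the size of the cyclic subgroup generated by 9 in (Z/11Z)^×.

5

Since 9 ∈ (Z/11Z)^×, its order divides φ(11) = 11 − 1 = 10 = 2 · 5.
Divisors of 10: 1, 2, 5, 10.
Compute 9^d (mod 11) for the divisors d until we hit 1:
9^1 ≡ 9 (mod 11)
9^2 ≡ 4 (mod 11)
9^5 ≡ 1 (mod 11) ✓
Therefore the multiplicative order of 9 modulo 11 is 5.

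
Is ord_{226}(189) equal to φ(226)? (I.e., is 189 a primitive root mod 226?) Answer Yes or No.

Yes

φ(226) = φ(2)·φ(113) = 1·112 = 112 = 2^4 · 7.
189 is a primitive root mod 226 iff 189^(φ(226)/q) ≢ 1 for every prime q | φ(226), i.e. q ∈ {2, 7}.
189^56 ≡ 225 (mod 226)  [q = 2: ≢ 1 ✓]
189^16 ≡ 219 (mod 226)  [q = 7: ≢ 1 ✓]
All checks pass, so 189 has order 112 and is a primitive root modulo 226.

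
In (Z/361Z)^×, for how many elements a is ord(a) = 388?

φ(361) = φ(19^2) = 19·(19−1) = 342 = 2 · 3^2 · 19.
Since (Z/361Z)^× is cyclic of order 342, the number of elements of order d is φ(d) when d | 342 and 0 otherwise.
388 does not divide 342, so no element of (Z/361Z)^× has order 388.

0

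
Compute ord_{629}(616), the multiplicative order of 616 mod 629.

Since 616 ∈ (Z/629Z)^×, its order divides φ(629) = φ(17·37) = (17−1)·(37−1) = 16·36 = 576 = 2^6 · 3^2.
Divisors of 576: 1, 2, 3, 4, 6, 8, 9, 12, 16, 18, 24, 32, 36, 48, 64, 72, 96, 144, 192, 288, 576.
Evaluate successive powers at the divisors of 576:
616^1 ≡ 616 (mod 629)
616^2 ≡ 169 (mod 629)
616^3 ≡ 319 (mod 629)
616^4 ≡ 256 (mod 629)
616^6 ≡ 492 (mod 629)
616^8 ≡ 120 (mod 629)
616^9 ≡ 327 (mod 629)
616^12 ≡ 528 (mod 629)
616^16 ≡ 562 (mod 629)
616^18 ≡ 628 (mod 629)
616^24 ≡ 137 (mod 629)
616^32 ≡ 86 (mod 629)
616^36 ≡ 1 (mod 629) ✓
The smallest such exponent is 36, so the order of 616 is 36.

36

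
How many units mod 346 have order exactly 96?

0

φ(346) = φ(2)·φ(173) = 1·172 = 172 = 2^2 · 43.
Since (Z/346Z)^× is cyclic of order 172, the number of elements of order d is φ(d) when d | 172 and 0 otherwise.
Here 172 is not a multiple of 96, so there are no elements of order 96.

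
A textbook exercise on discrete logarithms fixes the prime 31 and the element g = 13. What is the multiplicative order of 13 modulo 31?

30

Since 13 ∈ (Z/31Z)^×, its order divides φ(31) = 31 − 1 = 30 = 2 · 3 · 5.
Divisors of 30: 1, 2, 3, 5, 6, 10, 15, 30.
Test each divisor d:
13^1 ≡ 13 (mod 31)
13^2 ≡ 14 (mod 31)
13^3 ≡ 27 (mod 31)
13^5 ≡ 6 (mod 31)
13^6 ≡ 16 (mod 31)
13^10 ≡ 5 (mod 31)
13^15 ≡ 30 (mod 31)
13^30 ≡ 1 (mod 31) ✓
So ord_31(13) = 30.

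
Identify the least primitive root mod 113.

3

φ(113) = 113 − 1 = 112 = 2^4 · 7.
g is a primitive root iff g^(112/q) ≢ 1 (mod 113) for each prime q ∈ {2, 7}.
g = 2: 2^56 ≡ 1 — hits 1, so not a primitive root.
g = 3: 3^56 ≡ 112; 3^16 ≡ 49 — none is 1, so 3 is a primitive root.
So 3 is the smallest generator of (Z/113Z)^×.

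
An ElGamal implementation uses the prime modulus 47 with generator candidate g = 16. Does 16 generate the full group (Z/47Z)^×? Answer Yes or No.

No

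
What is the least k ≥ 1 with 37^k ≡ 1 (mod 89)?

8

Since 37 ∈ (Z/89Z)^×, its order divides φ(89) = 89 − 1 = 88 = 2^3 · 11.
Divisors of 88: 1, 2, 4, 8, 11, 22, 44, 88.
Compute 37^d (mod 89) for the divisors d until we hit 1:
37^1 ≡ 37 (mod 89)
37^2 ≡ 34 (mod 89)
37^4 ≡ 88 (mod 89)
37^8 ≡ 1 (mod 89) ✓
Therefore the multiplicative order of 37 modulo 89 is 8.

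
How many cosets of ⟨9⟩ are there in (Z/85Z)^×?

8

By Lagrange's theorem, ord_85(9) divides φ(85) = φ(5·17) = (5−1)·(17−1) = 4·16 = 64 = 2^6.
Divisors of 64: 1, 2, 4, 8, 16, 32, 64.
Test each divisor d:
9^1 ≡ 9
9^2 ≡ 81
9^4 ≡ 16
9^8 ≡ 1
Thus |⟨9⟩| = ord(9) = 8.
Index = |(Z/85Z)^×| / |⟨9⟩| = 64 / 8 = 8.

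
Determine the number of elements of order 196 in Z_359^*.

0

φ(359) = 359 − 1 = 358 = 2 · 179.
In a cyclic group of order 358, there are φ(d) elements of order d for each divisor d of 358, and zero for non-divisors.
196 does not divide 358, so no element of (Z/359Z)^× has order 196.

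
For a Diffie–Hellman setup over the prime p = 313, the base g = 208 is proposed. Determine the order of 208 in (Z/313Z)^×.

ord(208) | φ(313) = 313 − 1 = 312 = 2^3 · 3 · 13.
Divisors of 312: 1, 2, 3, 4, 6, 8, 12, 13, 24, 26, 39, 52, 78, 104, 156, 312.
Compute 208^d (mod 313) for the divisors d until we hit 1:
208^1 ≡ 208 (mod 313)
208^2 ≡ 70 (mod 313)
208^3 ≡ 162 (mod 313)
208^4 ≡ 205 (mod 313)
208^6 ≡ 265 (mod 313)
208^8 ≡ 83 (mod 313)
208^12 ≡ 113 (mod 313)
208^13 ≡ 29 (mod 313)
208^24 ≡ 249 (mod 313)
208^26 ≡ 215 (mod 313)
208^39 ≡ 288 (mod 313)
208^52 ≡ 214 (mod 313)
208^78 ≡ 312 (mod 313)
208^104 ≡ 98 (mod 313)
208^156 ≡ 1 (mod 313) ✓
Therefore the multiplicative order of 208 modulo 313 is 156.

156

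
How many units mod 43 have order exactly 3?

φ(43) = 43 − 1 = 42 = 2 · 3 · 7.
Since (Z/43Z)^× is cyclic of order 42, the number of elements of order d is φ(d) when d | 42 and 0 otherwise.
3 | 42, and φ(3) = 3 − 1 = 2.

2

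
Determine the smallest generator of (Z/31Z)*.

φ(31) = 31 − 1 = 30 = 2 · 3 · 5.
Test candidates g = 2, 3, … against the prime factors q ∈ {2, 3, 5} of φ(31): g is a generator iff g^(30/q) ≢ 1 for every such q.
g = 2: 2^15 ≡ 1 — hits 1, so not a primitive root.
g = 3: 3^15 ≡ 30; 3^10 ≡ 25; 3^6 ≡ 16 — none is 1, so 3 is a primitive root.
Hence the least primitive root of 31 is 3.

3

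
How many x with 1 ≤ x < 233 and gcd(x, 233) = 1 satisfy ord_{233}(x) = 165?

φ(233) = 233 − 1 = 232 = 2^3 · 29.
(Z/233Z)^× is cyclic (|G| = 232); a cyclic group of order m has exactly φ(d) elements of each order d | m, and none otherwise.
Since 165 ∤ 232, the count is 0.

0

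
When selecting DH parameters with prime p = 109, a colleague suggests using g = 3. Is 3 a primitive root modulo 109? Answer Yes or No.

No

φ(109) = 109 − 1 = 108 = 2^2 · 3^3.
3 is a primitive root mod 109 iff 3^(φ(109)/q) ≢ 1 for every prime q | φ(109), i.e. q ∈ {2, 3}.
3^54 ≡ 1 (mod 109)  [q = 2: ≡ 1 ✗]
3^36 ≡ 63 (mod 109)  [q = 3: ≢ 1 ✓]
3^54 ≡ 1 shows ord(3) | 54, strictly less than φ(109); not a primitive root.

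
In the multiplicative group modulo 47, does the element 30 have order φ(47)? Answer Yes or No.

φ(47) = 47 − 1 = 46 = 2 · 23.
An element g generates (Z/47Z)^× iff g^(46/q) ≢ 1 (mod 47) for each prime q ∈ {2, 23}.
30^23 ≡ 46 (mod 47)  [q = 2: ≢ 1 ✓]
30^2 ≡ 7 (mod 47)  [q = 23: ≢ 1 ✓]
None equal 1, so ord_47(30) = 46: 30 is a primitive root.

Yes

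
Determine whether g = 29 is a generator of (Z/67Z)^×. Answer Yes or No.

φ(67) = 67 − 1 = 66 = 2 · 3 · 11.
It suffices to check that the order of 29 is not a proper divisor of 66: compute 29^(66/q) for q ∈ {2, 3, 11}.
29^33 ≡ 1 (mod 67)  [q = 2: ≡ 1 ✗]
29^22 ≡ 29 (mod 67)  [q = 3: ≢ 1 ✓]
29^6 ≡ 1 (mod 67)  [q = 11: ≡ 1 ✗]
Since 29^33 ≡ 1, the order of 29 divides 33 < 66, so 29 is not a primitive root.

No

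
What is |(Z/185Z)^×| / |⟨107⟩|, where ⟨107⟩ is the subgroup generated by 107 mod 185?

ord(107) | φ(185) = φ(5·37) = (5−1)·(37−1) = 4·36 = 144 = 2^4 · 3^2.
Divisors of 144: 1, 2, 3, 4, 6, 8, 9, 12, 16, 18, 24, 36, 48, 72, 144.
Check 107^d mod 185 for each divisor in increasing order:
107^1 ≡ 107
107^2 ≡ 164
107^3 ≡ 158
107^4 ≡ 71
107^6 ≡ 174
107^8 ≡ 46
107^9 ≡ 112
107^12 ≡ 121
107^16 ≡ 81
107^18 ≡ 149
107^24 ≡ 26
107^36 ≡ 1
The order of 107 is 36, so the subgroup it generates has 36 elements.
The index is φ(185) / ord(107) = 144 / 36 = 4.

4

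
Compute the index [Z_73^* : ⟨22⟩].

9

The order of 22 must divide φ(73) = 73 − 1 = 72 = 2^3 · 3^2.
Divisors of 72: 1, 2, 3, 4, 6, 8, 9, 12, 18, 24, 36, 72.
Compute 22^d (mod 73) for the divisors d until we hit 1:
22^1 ≡ 22 (mod 73)
22^2 ≡ 46 (mod 73)
22^3 ≡ 63 (mod 73)
22^4 ≡ 72 (mod 73)
22^6 ≡ 27 (mod 73)
22^8 ≡ 1 (mod 73) ✓
So ord_73(22) = 8, hence |⟨22⟩| = 8.
[(Z/73Z)^× : ⟨22⟩] = 72/8 = 9.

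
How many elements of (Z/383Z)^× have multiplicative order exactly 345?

0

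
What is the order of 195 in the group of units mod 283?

141

Since 195 ∈ (Z/283Z)^×, its order divides φ(283) = 283 − 1 = 282 = 2 · 3 · 47.
Divisors of 282: 1, 2, 3, 6, 47, 94, 141, 282.
Test each divisor d:
195^1 ≡ 195 (mod 283)
195^2 ≡ 103 (mod 283)
195^3 ≡ 275 (mod 283)
195^6 ≡ 64 (mod 283)
195^47 ≡ 238 (mod 283)
195^94 ≡ 44 (mod 283)
195^141 ≡ 1 (mod 283) ✓
Hence ord(195) = 141.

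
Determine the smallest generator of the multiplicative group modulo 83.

φ(83) = 83 − 1 = 82 = 2 · 41.
Test candidates g = 2, 3, … against the prime factors q ∈ {2, 41} of φ(83): g is a generator iff g^(82/q) ≢ 1 for every such q.
g = 2: 2^41 ≡ 82; 2^2 ≡ 4 — none is 1, so 2 is a primitive root.
Hence the least primitive root of 83 is 2.

2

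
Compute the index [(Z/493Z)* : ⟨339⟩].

32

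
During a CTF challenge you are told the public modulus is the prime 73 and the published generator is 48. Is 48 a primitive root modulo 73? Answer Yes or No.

No

φ(73) = 73 − 1 = 72 = 2^3 · 3^2.
An element g generates (Z/73Z)^× iff g^(72/q) ≢ 1 (mod 73) for each prime q ∈ {2, 3}.
48^36 ≡ 1 (mod 73)  [q = 2: ≡ 1 ✗]
48^24 ≡ 64 (mod 73)  [q = 3: ≢ 1 ✓]
Since 48^36 ≡ 1, the order of 48 divides 36 < 72, so 48 is not a primitive root.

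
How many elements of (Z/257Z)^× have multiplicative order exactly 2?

1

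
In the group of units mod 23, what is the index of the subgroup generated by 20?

ord(20) | φ(23) = 23 − 1 = 22 = 2 · 11.
Divisors of 22: 1, 2, 11, 22.
Evaluate successive powers at the divisors of 22:
20^1 ≡ 20 (mod 23)
20^2 ≡ 9 (mod 23)
20^11 ≡ 22 (mod 23)
20^22 ≡ 1 (mod 23) ✓
Thus |⟨20⟩| = ord(20) = 22.
[(Z/23Z)^× : ⟨20⟩] = 22/22 = 1.

1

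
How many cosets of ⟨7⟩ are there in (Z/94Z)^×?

ord(7) | φ(94) = φ(2)·φ(47) = 1·46 = 46 = 2 · 23.
Divisors of 46: 1, 2, 23, 46.
Test each divisor d:
7^1 ≡ 7 (mod 94)
7^2 ≡ 49 (mod 94)
7^23 ≡ 1 (mod 94) ✓
So ord_94(7) = 23, hence |⟨7⟩| = 23.
[(Z/94Z)^× : ⟨7⟩] = 46/23 = 2.

2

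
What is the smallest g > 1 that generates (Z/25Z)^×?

2

φ(25) = φ(5^2) = 5·(5−1) = 20 = 2^2 · 5.
Test candidates g = 2, 3, … against the prime factors q ∈ {2, 5} of φ(25): g is a generator iff g^(20/q) ≢ 1 for every such q.
g = 2: 2^10 ≡ 24; 2^4 ≡ 16 — none is 1, so 2 is a primitive root.
The smallest primitive root modulo 25 is 2.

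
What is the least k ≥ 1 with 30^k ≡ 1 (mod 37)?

18

The order of 30 must divide φ(37) = 37 − 1 = 36 = 2^2 · 3^2.
Divisors of 36: 1, 2, 3, 4, 6, 9, 12, 18, 36.
Test each divisor d:
30^1 ≡ 30 (mod 37)
30^2 ≡ 12 (mod 37)
30^3 ≡ 27 (mod 37)
30^4 ≡ 33 (mod 37)
30^6 ≡ 26 (mod 37)
30^9 ≡ 36 (mod 37)
30^12 ≡ 10 (mod 37)
30^18 ≡ 1 (mod 37) ✓
Therefore the multiplicative order of 30 modulo 37 is 18.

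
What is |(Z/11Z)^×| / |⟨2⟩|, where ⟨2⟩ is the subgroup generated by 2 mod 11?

1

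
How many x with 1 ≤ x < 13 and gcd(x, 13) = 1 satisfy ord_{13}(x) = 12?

4

φ(13) = 13 − 1 = 12 = 2^2 · 3.
Since (Z/13Z)^× is cyclic of order 12, the number of elements of order d is φ(d) when d | 12 and 0 otherwise.
12 = 2^2 · 3 divides 12, and φ(12) = 4.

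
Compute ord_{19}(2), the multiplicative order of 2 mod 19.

18

ord(2) | φ(19) = 19 − 1 = 18 = 2 · 3^2.
Divisors of 18: 1, 2, 3, 6, 9, 18.
Check 2^d mod 19 for each divisor in increasing order:
2^1 ≡ 2 (mod 19)
2^2 ≡ 4 (mod 19)
2^3 ≡ 8 (mod 19)
2^6 ≡ 7 (mod 19)
2^9 ≡ 18 (mod 19)
2^18 ≡ 1 (mod 19) ✓
So ord_19(2) = 18.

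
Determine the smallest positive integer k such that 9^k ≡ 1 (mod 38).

9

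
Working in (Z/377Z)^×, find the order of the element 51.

14

The order of 51 must divide φ(377) = φ(13·29) = (13−1)·(29−1) = 12·28 = 336 = 2^4 · 3 · 7.
Divisors of 336: 1, 2, 3, 4, 6, 7, 8, 12, 14, 16, 21, 24, 28, 42, 48, 56, 84, 112, 168, 336.
Compute 51^d (mod 377) for the divisors d until we hit 1:
51^1 ≡ 51 (mod 377)
51^2 ≡ 339 (mod 377)
51^3 ≡ 324 (mod 377)
51^4 ≡ 313 (mod 377)
51^6 ≡ 170 (mod 377)
51^7 ≡ 376 (mod 377)
51^8 ≡ 326 (mod 377)
51^12 ≡ 248 (mod 377)
51^14 ≡ 1 (mod 377) ✓
Therefore the multiplicative order of 51 modulo 377 is 14.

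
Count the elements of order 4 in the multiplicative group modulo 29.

2

φ(29) = 29 − 1 = 28 = 2^2 · 7.
In a cyclic group of order 28, there are φ(d) elements of order d for each divisor d of 28, and zero for non-divisors.
4 = 2^2 divides 28, and φ(4) = 2.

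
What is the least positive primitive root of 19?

2

φ(19) = 19 − 1 = 18 = 2 · 3^2.
Test candidates g = 2, 3, … against the prime factors q ∈ {2, 3} of φ(19): g is a generator iff g^(18/q) ≢ 1 for every such q.
g = 2: 2^9 ≡ 18; 2^6 ≡ 7 — none is 1, so 2 is a primitive root.
The smallest primitive root modulo 19 is 2.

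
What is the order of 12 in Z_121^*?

11

The order of 12 must divide φ(121) = φ(11^2) = 11·(11−1) = 110 = 2 · 5 · 11.
Divisors of 110: 1, 2, 5, 10, 11, 22, 55, 110.
Test each divisor d:
12^1 ≡ 12
12^2 ≡ 23
12^5 ≡ 56
12^10 ≡ 111
12^11 ≡ 1
Hence ord(12) = 11.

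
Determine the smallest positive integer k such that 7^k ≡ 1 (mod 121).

The order of 7 must divide φ(121) = φ(11^2) = 11·(11−1) = 110 = 2 · 5 · 11.
Divisors of 110: 1, 2, 5, 10, 11, 22, 55, 110.
Check 7^d mod 121 for each divisor in increasing order:
7^1 ≡ 7
7^2 ≡ 49
7^5 ≡ 109
7^10 ≡ 23
7^11 ≡ 40
7^22 ≡ 27
7^55 ≡ 120
7^110 ≡ 1
Hence ord(7) = 110.

110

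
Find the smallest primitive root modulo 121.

2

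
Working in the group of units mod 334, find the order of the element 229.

Since 229 ∈ (Z/334Z)^×, its order divides φ(334) = φ(2)·φ(167) = 1·166 = 166 = 2 · 83.
Divisors of 166: 1, 2, 83, 166.
Evaluate successive powers at the divisors of 166:
229^1 ≡ 229
229^2 ≡ 3
229^83 ≡ 1
Hence ord(229) = 83.

83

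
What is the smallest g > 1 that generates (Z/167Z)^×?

5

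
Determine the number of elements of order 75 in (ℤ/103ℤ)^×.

φ(103) = 103 − 1 = 102 = 2 · 3 · 17.
(Z/103Z)^× is cyclic (|G| = 102); a cyclic group of order m has exactly φ(d) elements of each order d | m, and none otherwise.
75 does not divide 102, so no element of (Z/103Z)^× has order 75.

0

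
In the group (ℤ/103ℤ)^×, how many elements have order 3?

φ(103) = 103 − 1 = 102 = 2 · 3 · 17.
Since (Z/103Z)^× is cyclic of order 102, the number of elements of order d is φ(d) when d | 102 and 0 otherwise.
3 | 102, and φ(3) = 3 − 1 = 2.

2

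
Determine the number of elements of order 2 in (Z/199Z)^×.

φ(199) = 199 − 1 = 198 = 2 · 3^2 · 11.
In a cyclic group of order 198, there are φ(d) elements of order d for each divisor d of 198, and zero for non-divisors.
2 | 198, and φ(2) = 2 − 1 = 1.

1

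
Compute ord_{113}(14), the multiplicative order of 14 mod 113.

The order of 14 must divide φ(113) = 113 − 1 = 112 = 2^4 · 7.
Divisors of 112: 1, 2, 4, 7, 8, 14, 16, 28, 56, 112.
Check 14^d mod 113 for each divisor in increasing order:
14^1 ≡ 14 (mod 113)
14^2 ≡ 83 (mod 113)
14^4 ≡ 109 (mod 113)
14^7 ≡ 98 (mod 113)
14^8 ≡ 16 (mod 113)
14^14 ≡ 112 (mod 113)
14^16 ≡ 30 (mod 113)
14^28 ≡ 1 (mod 113) ✓
So ord_113(14) = 28.

28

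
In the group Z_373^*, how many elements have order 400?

0

φ(373) = 373 − 1 = 372 = 2^2 · 3 · 31.
(Z/373Z)^× is cyclic (|G| = 372); a cyclic group of order m has exactly φ(d) elements of each order d | m, and none otherwise.
Here 372 is not a multiple of 400, so there are no elements of order 400.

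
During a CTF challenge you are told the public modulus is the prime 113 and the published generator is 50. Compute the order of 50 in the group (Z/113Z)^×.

56

ord(50) | φ(113) = 113 − 1 = 112 = 2^4 · 7.
Divisors of 112: 1, 2, 4, 7, 8, 14, 16, 28, 56, 112.
Check 50^d mod 113 for each divisor in increasing order:
50^1 ≡ 50 (mod 113)
50^2 ≡ 14 (mod 113)
50^4 ≡ 83 (mod 113)
50^7 ≡ 18 (mod 113)
50^8 ≡ 109 (mod 113)
50^14 ≡ 98 (mod 113)
50^16 ≡ 16 (mod 113)
50^28 ≡ 112 (mod 113)
50^56 ≡ 1 (mod 113) ✓
Hence ord(50) = 56.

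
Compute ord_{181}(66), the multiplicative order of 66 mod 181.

ord(66) | φ(181) = 181 − 1 = 180 = 2^2 · 3^2 · 5.
Divisors of 180: 1, 2, 3, 4, 5, 6, 9, 10, 12, 15, 18, 20, 30, 36, 45, 60, 90, 180.
Check 66^d mod 181 for each divisor in increasing order:
66^1 ≡ 66
66^2 ≡ 12
66^3 ≡ 68
66^4 ≡ 144
66^5 ≡ 92
66^6 ≡ 99
66^9 ≡ 35
66^10 ≡ 138
66^12 ≡ 27
66^15 ≡ 26
66^18 ≡ 139
66^20 ≡ 39
66^30 ≡ 133
66^36 ≡ 135
66^45 ≡ 19
66^60 ≡ 132
66^90 ≡ 180
66^180 ≡ 1
Therefore the multiplicative order of 66 modulo 181 is 180.

180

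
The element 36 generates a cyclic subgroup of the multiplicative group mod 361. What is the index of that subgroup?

Since 36 ∈ (Z/361Z)^×, its order divides φ(361) = φ(19^2) = 19·(19−1) = 342 = 2 · 3^2 · 19.
Divisors of 342: 1, 2, 3, 6, 9, 18, 19, 38, 57, 114, 171, 342.
Check 36^d mod 361 for each divisor in increasing order:
36^1 ≡ 36 (mod 361)
36^2 ≡ 213 (mod 361)
36^3 ≡ 87 (mod 361)
36^6 ≡ 349 (mod 361)
36^9 ≡ 39 (mod 361)
36^18 ≡ 77 (mod 361)
36^19 ≡ 245 (mod 361)
36^38 ≡ 99 (mod 361)
36^57 ≡ 68 (mod 361)
36^114 ≡ 292 (mod 361)
36^171 ≡ 1 (mod 361) ✓
The order of 36 is 171, so the subgroup it generates has 171 elements.
Index = |(Z/361Z)^×| / |⟨36⟩| = 342 / 171 = 2.

2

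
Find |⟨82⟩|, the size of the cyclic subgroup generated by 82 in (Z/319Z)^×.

35

Since 82 ∈ (Z/319Z)^×, its order divides φ(319) = φ(11·29) = (11−1)·(29−1) = 10·28 = 280 = 2^3 · 5 · 7.
Divisors of 280: 1, 2, 4, 5, 7, 8, 10, 14, 20, 28, 35, 40, 56, 70, 140, 280.
Evaluate successive powers at the divisors of 280:
82^1 ≡ 82 (mod 319)
82^2 ≡ 25 (mod 319)
82^4 ≡ 306 (mod 319)
82^5 ≡ 210 (mod 319)
82^7 ≡ 146 (mod 319)
82^8 ≡ 169 (mod 319)
82^10 ≡ 78 (mod 319)
82^14 ≡ 262 (mod 319)
82^20 ≡ 23 (mod 319)
82^28 ≡ 59 (mod 319)
82^35 ≡ 1 (mod 319) ✓
Hence ord(82) = 35.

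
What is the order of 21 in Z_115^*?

22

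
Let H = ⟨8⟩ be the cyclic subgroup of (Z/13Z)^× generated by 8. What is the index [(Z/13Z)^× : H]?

3

Since 8 ∈ (Z/13Z)^×, its order divides φ(13) = 13 − 1 = 12 = 2^2 · 3.
Divisors of 12: 1, 2, 3, 4, 6, 12.
Test each divisor d:
8^1 ≡ 8
8^2 ≡ 12
8^3 ≡ 5
8^4 ≡ 1
So ord_13(8) = 4, hence |⟨8⟩| = 4.
Index = |(Z/13Z)^×| / |⟨8⟩| = 12 / 4 = 3.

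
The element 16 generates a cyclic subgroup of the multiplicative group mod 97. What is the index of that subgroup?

8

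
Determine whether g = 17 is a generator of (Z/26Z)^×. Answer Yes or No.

No

φ(26) = φ(2)·φ(13) = 1·12 = 12 = 2^2 · 3.
Test 17^(12/q) mod 26 for each prime factor q of 12:
17^6 ≡ 1 (mod 26)  [q = 2: ≡ 1 ✗]
17^4 ≡ 9 (mod 26)  [q = 3: ≢ 1 ✓]
Since 17^6 ≡ 1, the order of 17 divides 6 < 12, so 17 is not a primitive root.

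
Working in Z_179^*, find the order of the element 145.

89

The order of 145 must divide φ(179) = 179 − 1 = 178 = 2 · 89.
Divisors of 178: 1, 2, 89, 178.
Test each divisor d:
145^1 ≡ 145 (mod 179)
145^2 ≡ 82 (mod 179)
145^89 ≡ 1 (mod 179) ✓
The smallest such exponent is 89, so the order of 145 is 89.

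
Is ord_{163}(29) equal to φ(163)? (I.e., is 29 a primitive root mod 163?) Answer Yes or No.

Yes

φ(163) = 163 − 1 = 162 = 2 · 3^4.
An element g generates (Z/163Z)^× iff g^(162/q) ≢ 1 (mod 163) for each prime q ∈ {2, 3}.
29^81 ≡ 162 (mod 163)  [q = 2: ≢ 1 ✓]
29^54 ≡ 58 (mod 163)  [q = 3: ≢ 1 ✓]
All checks pass, so 29 has order 162 and is a primitive root modulo 163.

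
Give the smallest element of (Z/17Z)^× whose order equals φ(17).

3

φ(17) = 17 − 1 = 16 = 2^4.
g is a primitive root iff g^(16/q) ≢ 1 (mod 17) for each prime q ∈ {2}.
g = 2: 2^8 ≡ 1 — hits 1, so not a primitive root.
g = 3: 3^8 ≡ 16 — none is 1, so 3 is a primitive root.
Hence the least primitive root of 17 is 3.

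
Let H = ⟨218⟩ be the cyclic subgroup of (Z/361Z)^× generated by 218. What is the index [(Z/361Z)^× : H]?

2

The order of 218 must divide φ(361) = φ(19^2) = 19·(19−1) = 342 = 2 · 3^2 · 19.
Divisors of 342: 1, 2, 3, 6, 9, 18, 19, 38, 57, 114, 171, 342.
Check 218^d mod 361 for each divisor in increasing order:
218^1 ≡ 218 (mod 361)
218^2 ≡ 233 (mod 361)
218^3 ≡ 254 (mod 361)
218^6 ≡ 258 (mod 361)
218^9 ≡ 191 (mod 361)
218^18 ≡ 20 (mod 361)
218^19 ≡ 28 (mod 361)
218^38 ≡ 62 (mod 361)
218^57 ≡ 292 (mod 361)
218^114 ≡ 68 (mod 361)
218^171 ≡ 1 (mod 361) ✓
The order of 218 is 171, so the subgroup it generates has 171 elements.
Index = |(Z/361Z)^×| / |⟨218⟩| = 342 / 171 = 2.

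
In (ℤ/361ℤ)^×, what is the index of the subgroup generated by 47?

2

ord(47) | φ(361) = φ(19^2) = 19·(19−1) = 342 = 2 · 3^2 · 19.
Divisors of 342: 1, 2, 3, 6, 9, 18, 19, 38, 57, 114, 171, 342.
Compute 47^d (mod 361) for the divisors d until we hit 1:
47^1 ≡ 47
47^2 ≡ 43
47^3 ≡ 216
47^6 ≡ 87
47^9 ≡ 20
47^18 ≡ 39
47^19 ≡ 28
47^38 ≡ 62
47^57 ≡ 292
47^114 ≡ 68
47^171 ≡ 1
Thus |⟨47⟩| = ord(47) = 171.
The index is φ(361) / ord(47) = 342 / 171 = 2.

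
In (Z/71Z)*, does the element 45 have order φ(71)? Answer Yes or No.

φ(71) = 71 − 1 = 70 = 2 · 5 · 7.
An element g generates (Z/71Z)^× iff g^(70/q) ≢ 1 (mod 71) for each prime q ∈ {2, 5, 7}.
45^35 ≡ 1 (mod 71)  [q = 2: ≡ 1 ✗]
45^14 ≡ 1 (mod 71)  [q = 5: ≡ 1 ✗]
45^10 ≡ 32 (mod 71)  [q = 7: ≢ 1 ✓]
The check at q = 2 fails, so 45 generates a proper subgroup.

No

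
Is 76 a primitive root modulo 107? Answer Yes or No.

No

φ(107) = 107 − 1 = 106 = 2 · 53.
An element g generates (Z/107Z)^× iff g^(106/q) ≢ 1 (mod 107) for each prime q ∈ {2, 53}.
76^53 ≡ 1 (mod 107)  [q = 2: ≡ 1 ✗]
76^2 ≡ 105 (mod 107)  [q = 53: ≢ 1 ✓]
Since 76^53 ≡ 1, the order of 76 divides 53 < 106, so 76 is not a primitive root.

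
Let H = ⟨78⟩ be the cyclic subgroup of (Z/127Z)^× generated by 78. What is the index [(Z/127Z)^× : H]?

By Lagrange's theorem, ord_127(78) divides φ(127) = 127 − 1 = 126 = 2 · 3^2 · 7.
Divisors of 126: 1, 2, 3, 6, 7, 9, 14, 18, 21, 42, 63, 126.
Test each divisor d:
78^1 ≡ 78
78^2 ≡ 115
78^3 ≡ 80
78^6 ≡ 50
78^7 ≡ 90
78^9 ≡ 63
78^14 ≡ 99
78^18 ≡ 32
78^21 ≡ 20
78^42 ≡ 19
78^63 ≡ 126
78^126 ≡ 1
So ord_127(78) = 126, hence |⟨78⟩| = 126.
Index = |(Z/127Z)^×| / |⟨78⟩| = 126 / 126 = 1.

1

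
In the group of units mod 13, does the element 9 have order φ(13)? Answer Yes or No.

No

φ(13) = 13 − 1 = 12 = 2^2 · 3.
Test 9^(12/q) mod 13 for each prime factor q of 12:
9^6 ≡ 1 (mod 13)  [q = 2: ≡ 1 ✗]
9^4 ≡ 9 (mod 13)  [q = 3: ≢ 1 ✓]
Since 9^6 ≡ 1, the order of 9 divides 6 < 12, so 9 is not a primitive root.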